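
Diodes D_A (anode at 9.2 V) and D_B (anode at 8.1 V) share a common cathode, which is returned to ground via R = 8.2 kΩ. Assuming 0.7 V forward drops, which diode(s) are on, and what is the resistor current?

Only D_A conducts; I_R ≈ 1 mA

Assume both conduct. Then node N would need to be at both 9.2−0.7 = 8.5 V and 8.1−0.7 = 7.4 V, which is impossible.
Assume only D_A conducts: V_N = 9.2 − 0.7 = 8.5 V, so I_R = 8.5/8.2 = 1.04 mA.
Check D_B: its anode-to-cathode voltage is 8.1 − 8.5 = -0.4 V < 0.7 V, so it is off. The assumption is consistent.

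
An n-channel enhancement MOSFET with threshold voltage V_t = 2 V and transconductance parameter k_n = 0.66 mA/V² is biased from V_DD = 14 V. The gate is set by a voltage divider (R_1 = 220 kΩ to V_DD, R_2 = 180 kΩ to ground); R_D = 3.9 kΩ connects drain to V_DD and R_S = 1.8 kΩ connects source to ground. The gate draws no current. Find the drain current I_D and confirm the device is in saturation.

V_G = V_DD·R_2/(R_1+R_2) = 14×180/400 = 6.3 V.
Assume saturation: I_D = (k_n/2)(V_GS − V_t)² with V_GS = V_G − I_D·R_S = 6.3 − 1.8·I_D.
Substituting gives 1.07·I_D² − 6.11·I_D + 6.1 = 0, with roots I_D = 1.29 or 4.42 mA.
The root I_D = 4.42 mA gives V_GS = -1.66 V ≤ V_t, so take I_D = 1.29 mA.
Then V_GS = 3.98 V and V_DS = V_DD − I_D(R_D+R_S) = 14 − 1.29×5.7 = 6.65 V.
Saturation requires V_DS ≥ V_GS − V_t = 1.98 V; 6.65 ≥ 1.98 ✓.

I_D ≈ 1.3 mA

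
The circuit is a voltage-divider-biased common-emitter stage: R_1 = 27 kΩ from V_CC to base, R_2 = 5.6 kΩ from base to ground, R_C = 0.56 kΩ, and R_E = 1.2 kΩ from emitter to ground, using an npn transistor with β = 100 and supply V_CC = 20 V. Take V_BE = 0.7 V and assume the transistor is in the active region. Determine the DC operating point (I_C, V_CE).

Thevenize the base divider: V_Th = V_CC·R_2/(R_1+R_2) = 20×5.6/32.6 = 3.44 V, R_Th = R_1‖R_2 = 4.64 kΩ.
Base-emitter loop: V_Th = I_B·R_Th + V_BE + (β+1)I_B·R_E, so I_B = (3.44 − 0.7) / (4.64 + 101×1.2) = 0.0217 mA.
I_C = β·I_B = 100×0.0217 = 2.17 mA, and I_E = (β+1)I_B = 2.2 mA.
V_CE = V_CC − I_C·R_C − I_E·R_E = 20 − 2.17×0.56 − 2.2×1.2 = 16.1 V.
V_CE = 16.1 V > 0.2 V confirms active-region operation.

I_C ≈ 2.2 mA, V_CE ≈ 16 V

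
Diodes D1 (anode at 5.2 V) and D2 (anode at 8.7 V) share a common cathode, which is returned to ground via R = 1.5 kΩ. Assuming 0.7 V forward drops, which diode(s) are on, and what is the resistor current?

Assume both conduct. Then node N would need to be at both 5.2−0.7 = 4.5 V and 8.7−0.7 = 8 V, which is impossible.
Assume only D2 conducts: V_N = 8.7 − 0.7 = 8 V, so I_R = 8/1.5 = 5.33 mA.
Check D1: its anode-to-cathode voltage is 5.2 − 8 = -2.8 V < 0.7 V, so it is off. The assumption is consistent.

Only D2 conducts; I_R ≈ 5.3 mA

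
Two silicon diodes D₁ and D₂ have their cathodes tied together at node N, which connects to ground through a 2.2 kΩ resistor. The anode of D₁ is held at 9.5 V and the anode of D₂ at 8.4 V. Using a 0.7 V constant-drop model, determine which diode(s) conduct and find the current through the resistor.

Only D₁ conducts; I_R ≈ 4 mA

Assume both conduct. Then node N would need to be at both 9.5−0.7 = 8.8 V and 8.4−0.7 = 7.7 V, which is impossible.
Assume only D₁ conducts: V_N = 9.5 − 0.7 = 8.8 V, so I_R = 8.8/2.2 = 4 mA.
Check D₂: its anode-to-cathode voltage is 8.4 − 8.8 = -0.4 V < 0.7 V, so it is off. The assumption is consistent.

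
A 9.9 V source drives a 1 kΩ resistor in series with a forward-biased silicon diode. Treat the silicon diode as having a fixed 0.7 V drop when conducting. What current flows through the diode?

KVL around the loop: 9.9 = V_D + I·R = 0.7 + I × 1 kΩ.
So I = (9.9 − 0.7) / 1 kΩ = 9.2 / 1 = 9.2 mA.

I ≈ 9.2 mA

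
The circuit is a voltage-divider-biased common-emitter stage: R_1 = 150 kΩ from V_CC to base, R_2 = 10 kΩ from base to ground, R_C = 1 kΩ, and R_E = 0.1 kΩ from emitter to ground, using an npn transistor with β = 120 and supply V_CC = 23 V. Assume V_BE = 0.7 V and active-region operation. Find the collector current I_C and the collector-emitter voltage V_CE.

Thevenize the base divider: V_Th = V_CC·R_2/(R_1+R_2) = 23×10/160 = 1.44 V, R_Th = R_1‖R_2 = 9.38 kΩ.
Base-emitter loop: V_Th = I_B·R_Th + V_BE + (β+1)I_B·R_E, so I_B = (1.44 − 0.7) / (9.38 + 121×0.1) = 0.0343 mA.
I_C = β·I_B = 120×0.0343 = 4.12 mA, and I_E = (β+1)I_B = 4.16 mA.
V_CE = V_CC − I_C·R_C − I_E·R_E = 23 − 4.12×1 − 4.16×0.1 = 18.5 V.
V_CE = 18.5 V > 0.2 V confirms active-region operation.

I_C ≈ 4.1 mA, V_CE ≈ 18 V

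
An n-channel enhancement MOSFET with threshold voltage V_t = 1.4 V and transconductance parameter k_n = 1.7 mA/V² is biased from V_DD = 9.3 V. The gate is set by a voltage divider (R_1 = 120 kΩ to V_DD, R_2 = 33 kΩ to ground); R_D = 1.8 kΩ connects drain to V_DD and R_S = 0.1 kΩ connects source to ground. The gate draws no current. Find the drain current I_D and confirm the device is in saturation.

V_G = V_DD·R_2/(R_1+R_2) = 9.3×33/153 = 2.01 V.
Assume saturation: I_D = (k_n/2)(V_GS − V_t)² with V_GS = V_G − I_D·R_S = 2.01 − 0.1·I_D.
Substituting gives 0.0085·I_D² − 1.1·I_D + 0.312 = 0, with roots I_D = 0.284 or 129 mA.
The root I_D = 129 mA gives V_GS = -10.9 V ≤ V_t, so take I_D = 0.284 mA.
Then V_GS = 1.98 V and V_DS = V_DD − I_D(R_D+R_S) = 9.3 − 0.284×1.9 = 8.76 V.
Saturation requires V_DS ≥ V_GS − V_t = 0.578 V; 8.76 ≥ 0.578 ✓.

I_D ≈ 0.28 mA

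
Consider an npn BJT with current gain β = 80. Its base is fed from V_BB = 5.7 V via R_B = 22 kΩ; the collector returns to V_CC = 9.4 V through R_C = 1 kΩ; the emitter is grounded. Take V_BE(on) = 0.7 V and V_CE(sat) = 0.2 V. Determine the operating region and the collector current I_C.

Assume active: I_B = (5.7 − 0.7)/22 = 0.227 mA, giving I_C = β·I_B = 18.2 mA.
But then V_CE = 9.4 − 18.2×1 = -8.78 V < V_CE(sat) = 0.2 V — impossible in the active region.
So the transistor is saturated. With V_CE = 0.2 V, I_C = (V_CC − 0.2)/R_C = 9.2/1 = 9.2 mA.
Check: β·I_B = 18.2 mA > I_C = 9.2 mA, confirming saturation.

saturation; I_C ≈ 9.2 mA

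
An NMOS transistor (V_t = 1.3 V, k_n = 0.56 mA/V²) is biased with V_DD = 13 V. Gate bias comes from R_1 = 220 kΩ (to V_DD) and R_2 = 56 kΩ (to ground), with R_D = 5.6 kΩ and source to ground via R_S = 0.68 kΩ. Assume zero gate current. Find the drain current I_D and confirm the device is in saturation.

I_D ≈ 0.34 mA

V_G = V_DD·R_2/(R_1+R_2) = 13×56/276 = 2.64 V.
Assume saturation: I_D = (k_n/2)(V_GS − V_t)² with V_GS = V_G − I_D·R_S = 2.64 − 0.68·I_D.
Substituting gives 0.129·I_D² − 1.51·I_D + 0.501 = 0, with roots I_D = 0.342 or 11.3 mA.
The root I_D = 11.3 mA gives V_GS = -5.06 V ≤ V_t, so take I_D = 0.342 mA.
Then V_GS = 2.41 V and V_DS = V_DD − I_D(R_D+R_S) = 13 − 0.342×6.28 = 10.9 V.
Saturation requires V_DS ≥ V_GS − V_t = 1.11 V; 10.9 ≥ 1.11 ✓.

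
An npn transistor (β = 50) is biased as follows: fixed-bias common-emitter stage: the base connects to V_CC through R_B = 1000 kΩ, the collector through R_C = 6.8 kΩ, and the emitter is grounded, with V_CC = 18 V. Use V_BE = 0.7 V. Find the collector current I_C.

Base loop: V_CC = I_B·R_B + V_BE, so I_B = (18 − 0.7)/1000 kΩ = 0.0173 mA.
In the active region I_C = β·I_B = 50 × 0.0173 = 0.865 mA.
Collector loop: V_CE = V_CC − I_C·R_C = 18 − 0.865×6.8 = 12.1 V.
Since V_CE = 12.1 V > V_CE(sat) ≈ 0.2 V, the transistor is in the active region as assumed.

I_C ≈ 0.86 mA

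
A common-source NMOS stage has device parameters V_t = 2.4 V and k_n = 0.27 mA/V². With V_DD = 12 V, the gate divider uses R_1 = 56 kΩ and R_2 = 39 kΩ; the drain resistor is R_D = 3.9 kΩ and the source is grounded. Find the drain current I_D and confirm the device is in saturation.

V_G = V_DD·R_2/(R_1+R_2) = 12×39/95 = 4.93 V. With the source grounded, V_GS = V_G = 4.93 V.
Assume saturation: I_D = (k_n/2)(V_GS − V_t)² = (0.27/2)×(4.93 − 2.4)² = 0.135×2.53² = 0.862 mA.
V_DS = V_DD − I_D·R_D = 12 − 0.862×3.9 = 8.64 V.
Saturation requires V_DS ≥ V_GS − V_t = 2.53 V; 8.64 ≥ 2.53 ✓.

I_D ≈ 0.86 mA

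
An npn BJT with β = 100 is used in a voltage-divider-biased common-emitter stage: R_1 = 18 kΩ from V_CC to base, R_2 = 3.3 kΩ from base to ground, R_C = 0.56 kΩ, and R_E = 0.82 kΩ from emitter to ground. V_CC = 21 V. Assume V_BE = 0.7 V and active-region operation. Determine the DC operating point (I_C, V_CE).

Thevenize the base divider: V_Th = V_CC·R_2/(R_1+R_2) = 21×3.3/21.3 = 3.25 V, R_Th = R_1‖R_2 = 2.79 kΩ.
Base-emitter loop: V_Th = I_B·R_Th + V_BE + (β+1)I_B·R_E, so I_B = (3.25 − 0.7) / (2.79 + 101×0.82) = 0.0298 mA.
I_C = β·I_B = 100×0.0298 = 2.98 mA, and I_E = (β+1)I_B = 3.01 mA.
V_CE = V_CC − I_C·R_C − I_E·R_E = 21 − 2.98×0.56 − 3.01×0.82 = 16.9 V.
V_CE = 16.9 V > 0.2 V confirms active-region operation.

I_C ≈ 3 mA, V_CE ≈ 17 V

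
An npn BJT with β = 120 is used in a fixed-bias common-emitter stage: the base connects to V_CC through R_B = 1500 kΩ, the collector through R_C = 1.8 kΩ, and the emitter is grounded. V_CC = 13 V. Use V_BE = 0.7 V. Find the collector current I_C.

Base loop: V_CC = I_B·R_B + V_BE, so I_B = (13 − 0.7)/1500 kΩ = 0.0082 mA.
In the active region I_C = β·I_B = 120 × 0.0082 = 0.984 mA.
Collector loop: V_CE = V_CC − I_C·R_C = 13 − 0.984×1.8 = 11.2 V.
Since V_CE = 11.2 V > V_CE(sat) ≈ 0.2 V, the transistor is in the active region as assumed.

I_C ≈ 0.98 mA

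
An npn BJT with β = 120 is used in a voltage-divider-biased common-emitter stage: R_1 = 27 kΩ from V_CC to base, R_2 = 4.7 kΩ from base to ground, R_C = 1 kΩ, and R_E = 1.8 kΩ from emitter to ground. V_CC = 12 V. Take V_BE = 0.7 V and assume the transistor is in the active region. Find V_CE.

Thevenize the base divider: V_Th = V_CC·R_2/(R_1+R_2) = 12×4.7/31.7 = 1.78 V, R_Th = R_1‖R_2 = 4 kΩ.
Base-emitter loop: V_Th = I_B·R_Th + V_BE + (β+1)I_B·R_E, so I_B = (1.78 − 0.7) / (4 + 121×1.8) = 0.00487 mA.
I_C = β·I_B = 120×0.00487 = 0.584 mA, and I_E = (β+1)I_B = 0.589 mA.
V_CE = V_CC − I_C·R_C − I_E·R_E = 12 − 0.584×1 − 0.589×1.8 = 10.4 V.
V_CE = 10.4 V > 0.2 V confirms active-region operation.

V_CE ≈ 10 V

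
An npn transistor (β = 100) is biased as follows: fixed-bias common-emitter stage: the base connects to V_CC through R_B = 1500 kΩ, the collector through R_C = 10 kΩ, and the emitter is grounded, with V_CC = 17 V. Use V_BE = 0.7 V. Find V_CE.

V_CE ≈ 6.1 V

Base loop: V_CC = I_B·R_B + V_BE, so I_B = (17 − 0.7)/1500 kΩ = 0.0109 mA.
In the active region I_C = β·I_B = 100 × 0.0109 = 1.09 mA.
Collector loop: V_CE = V_CC − I_C·R_C = 17 − 1.09×10 = 6.13 V.
Since V_CE = 6.13 V > V_CE(sat) ≈ 0.2 V, the transistor is in the active region as assumed.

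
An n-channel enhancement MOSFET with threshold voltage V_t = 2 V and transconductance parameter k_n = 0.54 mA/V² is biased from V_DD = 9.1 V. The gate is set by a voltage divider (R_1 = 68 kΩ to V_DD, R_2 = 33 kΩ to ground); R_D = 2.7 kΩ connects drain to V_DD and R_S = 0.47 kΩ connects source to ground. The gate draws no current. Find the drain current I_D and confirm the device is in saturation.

V_G = V_DD·R_2/(R_1+R_2) = 9.1×33/101 = 2.97 V.
Assume saturation: I_D = (k_n/2)(V_GS − V_t)² with V_GS = V_G − I_D·R_S = 2.97 − 0.47·I_D.
Substituting gives 0.0596·I_D² − 1.25·I_D + 0.256 = 0, with roots I_D = 0.207 or 20.7 mA.
The root I_D = 20.7 mA gives V_GS = -6.76 V ≤ V_t, so take I_D = 0.207 mA.
Then V_GS = 2.88 V and V_DS = V_DD − I_D(R_D+R_S) = 9.1 − 0.207×3.17 = 8.44 V.
Saturation requires V_DS ≥ V_GS − V_t = 0.876 V; 8.44 ≥ 0.876 ✓.

I_D ≈ 0.21 mA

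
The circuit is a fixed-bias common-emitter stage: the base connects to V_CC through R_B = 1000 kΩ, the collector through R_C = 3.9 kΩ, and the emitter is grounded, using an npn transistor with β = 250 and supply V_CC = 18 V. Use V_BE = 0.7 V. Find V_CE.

V_CE ≈ 1.1 V

Base loop: V_CC = I_B·R_B + V_BE, so I_B = (18 − 0.7)/1000 kΩ = 0.0173 mA.
In the active region I_C = β·I_B = 250 × 0.0173 = 4.33 mA.
Collector loop: V_CE = V_CC − I_C·R_C = 18 − 4.33×3.9 = 1.13 V.
Since V_CE = 1.13 V > V_CE(sat) ≈ 0.2 V, the transistor is in the active region as assumed.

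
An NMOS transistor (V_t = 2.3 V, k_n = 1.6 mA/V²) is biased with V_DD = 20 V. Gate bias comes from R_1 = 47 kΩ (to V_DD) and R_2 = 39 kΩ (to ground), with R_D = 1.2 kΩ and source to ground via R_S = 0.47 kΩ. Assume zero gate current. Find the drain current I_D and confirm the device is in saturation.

V_G = V_DD·R_2/(R_1+R_2) = 20×39/86 = 9.07 V.
Assume saturation: I_D = (k_n/2)(V_GS − V_t)² with V_GS = V_G − I_D·R_S = 9.07 − 0.47·I_D.
Substituting gives 0.177·I_D² − 6.09·I_D + 36.7 = 0, with roots I_D = 7.77 or 26.7 mA.
The root I_D = 26.7 mA gives V_GS = -3.48 V ≤ V_t, so take I_D = 7.77 mA.
Then V_GS = 5.42 V and V_DS = V_DD − I_D(R_D+R_S) = 20 − 7.77×1.67 = 7.02 V.
Saturation requires V_DS ≥ V_GS − V_t = 3.12 V; 7.02 ≥ 3.12 ✓.

I_D ≈ 7.8 mA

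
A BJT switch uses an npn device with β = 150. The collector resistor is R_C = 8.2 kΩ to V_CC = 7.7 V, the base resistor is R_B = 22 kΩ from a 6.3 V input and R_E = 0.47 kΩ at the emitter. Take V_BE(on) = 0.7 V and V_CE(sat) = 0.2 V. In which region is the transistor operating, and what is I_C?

saturation; I_C ≈ 0.85 mA

Assume active: I_B = (6.3 − 0.7)/(22 + 151×0.47) = 0.0602 mA, I_C = β·I_B = 9.04 mA.
Then V_CE = 7.7 − 9.04×8.2 − 9.1×0.47 = -70.7 V < 0.2 V — the active assumption fails.
Re-solve with V_CE = 0.2 V. KCL at the emitter: V_E/R_E = (V_BB−0.7−V_E)/R_B + (V_CC−0.2−V_E)/R_C, giving V_E = 0.509 V.
I_C = (V_CC − 0.2 − V_E)/R_C = (7.5 − 0.509)/8.2 = 0.853 mA.
Check: I_B = (5.6 − 0.509)/22 = 0.231 mA, and β·I_B = 34.7 mA > I_C, confirming saturation.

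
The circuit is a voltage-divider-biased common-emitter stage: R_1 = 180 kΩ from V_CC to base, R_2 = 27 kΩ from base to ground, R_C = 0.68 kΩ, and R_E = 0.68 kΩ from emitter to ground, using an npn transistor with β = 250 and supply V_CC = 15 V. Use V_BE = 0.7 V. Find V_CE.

V_CE ≈ 13 V

Thevenize the base divider: V_Th = V_CC·R_2/(R_1+R_2) = 15×27/207 = 1.96 V, R_Th = R_1‖R_2 = 23.5 kΩ.
Base-emitter loop: V_Th = I_B·R_Th + V_BE + (β+1)I_B·R_E, so I_B = (1.96 − 0.7) / (23.5 + 251×0.68) = 0.00647 mA.
I_C = β·I_B = 250×0.00647 = 1.62 mA, and I_E = (β+1)I_B = 1.62 mA.
V_CE = V_CC − I_C·R_C − I_E·R_E = 15 − 1.62×0.68 − 1.62×0.68 = 12.8 V.
V_CE = 12.8 V > 0.2 V confirms active-region operation.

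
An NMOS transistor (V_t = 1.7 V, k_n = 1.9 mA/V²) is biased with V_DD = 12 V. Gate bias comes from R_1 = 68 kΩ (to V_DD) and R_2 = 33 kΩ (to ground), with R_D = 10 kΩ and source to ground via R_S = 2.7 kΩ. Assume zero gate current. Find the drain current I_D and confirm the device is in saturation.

I_D ≈ 0.54 mA

V_G = V_DD·R_2/(R_1+R_2) = 12×33/101 = 3.92 V.
Assume saturation: I_D = (k_n/2)(V_GS − V_t)² with V_GS = V_G − I_D·R_S = 3.92 − 2.7·I_D.
Substituting gives 6.93·I_D² − 12.4·I_D + 4.69 = 0, with roots I_D = 0.543 or 1.25 mA.
The root I_D = 1.25 mA gives V_GS = 0.554 V ≤ V_t, so take I_D = 0.543 mA.
Then V_GS = 2.46 V and V_DS = V_DD − I_D(R_D+R_S) = 12 − 0.543×12.7 = 5.11 V.
Saturation requires V_DS ≥ V_GS − V_t = 0.756 V; 5.11 ≥ 0.756 ✓.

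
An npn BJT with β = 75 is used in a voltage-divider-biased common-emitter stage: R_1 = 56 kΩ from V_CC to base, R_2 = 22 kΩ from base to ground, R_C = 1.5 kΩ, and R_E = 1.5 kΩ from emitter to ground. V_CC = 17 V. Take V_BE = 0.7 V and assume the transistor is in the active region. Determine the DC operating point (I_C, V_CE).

Thevenize the base divider: V_Th = V_CC·R_2/(R_1+R_2) = 17×22/78 = 4.79 V, R_Th = R_1‖R_2 = 15.8 kΩ.
Base-emitter loop: V_Th = I_B·R_Th + V_BE + (β+1)I_B·R_E, so I_B = (4.79 − 0.7) / (15.8 + 76×1.5) = 0.0315 mA.
I_C = β·I_B = 75×0.0315 = 2.37 mA, and I_E = (β+1)I_B = 2.4 mA.
V_CE = V_CC − I_C·R_C − I_E·R_E = 17 − 2.37×1.5 − 2.4×1.5 = 9.85 V.
V_CE = 9.85 V > 0.2 V confirms active-region operation.

I_C ≈ 2.4 mA, V_CE ≈ 9.9 V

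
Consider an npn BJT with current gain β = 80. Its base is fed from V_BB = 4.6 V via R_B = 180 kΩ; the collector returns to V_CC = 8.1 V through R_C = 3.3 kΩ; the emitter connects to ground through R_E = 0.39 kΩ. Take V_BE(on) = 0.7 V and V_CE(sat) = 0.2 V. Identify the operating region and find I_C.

Assume active. Base-emitter loop: I_B = (V_BB − V_BE)/(R_B + (β+1)R_E) = (4.6 − 0.7)/(180 + 81×0.39) = 0.0184 mA.
I_C = β·I_B = 80×0.0184 = 1.47 mA.
V_CE = V_CC − I_C·R_C − I_E·R_E = 8.1 − 1.47×3.3 − 1.49×0.39 = 2.65 V > V_CE(sat), so the active-region assumption holds.

active; I_C ≈ 1.5 mA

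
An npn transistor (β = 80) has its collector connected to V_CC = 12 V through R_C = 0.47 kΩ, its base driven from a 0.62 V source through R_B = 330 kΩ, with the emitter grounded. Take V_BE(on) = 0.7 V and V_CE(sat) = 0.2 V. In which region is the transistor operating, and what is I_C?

V_BB = 0.62 V ≤ V_BE(on) = 0.7 V, so the base-emitter junction is not forward biased.
The transistor is in cutoff: I_B = I_C = 0.

cutoff; I_C ≈ 0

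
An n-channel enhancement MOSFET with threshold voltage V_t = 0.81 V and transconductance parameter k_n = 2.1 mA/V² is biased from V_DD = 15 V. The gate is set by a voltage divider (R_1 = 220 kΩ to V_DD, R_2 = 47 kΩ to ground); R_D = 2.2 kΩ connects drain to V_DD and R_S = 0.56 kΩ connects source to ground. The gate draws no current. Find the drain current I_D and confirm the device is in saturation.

V_G = V_DD·R_2/(R_1+R_2) = 15×47/267 = 2.64 V.
Assume saturation: I_D = (k_n/2)(V_GS − V_t)² with V_GS = V_G − I_D·R_S = 2.64 − 0.56·I_D.
Substituting gives 0.329·I_D² − 3.15·I_D + 3.52 = 0, with roots I_D = 1.29 or 8.28 mA.
The root I_D = 8.28 mA gives V_GS = -2 V ≤ V_t, so take I_D = 1.29 mA.
Then V_GS = 1.92 V and V_DS = V_DD − I_D(R_D+R_S) = 15 − 1.29×2.76 = 11.4 V.
Saturation requires V_DS ≥ V_GS − V_t = 1.11 V; 11.4 ≥ 1.11 ✓.

I_D ≈ 1.3 mA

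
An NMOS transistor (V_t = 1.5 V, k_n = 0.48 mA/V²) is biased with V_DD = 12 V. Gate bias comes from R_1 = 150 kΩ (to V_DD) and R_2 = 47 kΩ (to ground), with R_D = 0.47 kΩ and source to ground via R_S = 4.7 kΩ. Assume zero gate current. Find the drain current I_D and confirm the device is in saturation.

I_D ≈ 0.13 mA

V_G = V_DD·R_2/(R_1+R_2) = 12×47/197 = 2.86 V.
Assume saturation: I_D = (k_n/2)(V_GS − V_t)² with V_GS = V_G − I_D·R_S = 2.86 − 4.7·I_D.
Substituting gives 5.3·I_D² − 4.07·I_D + 0.446 = 0, with roots I_D = 0.132 or 0.636 mA.
The root I_D = 0.636 mA gives V_GS = -0.128 V ≤ V_t, so take I_D = 0.132 mA.
Then V_GS = 2.24 V and V_DS = V_DD − I_D(R_D+R_S) = 12 − 0.132×5.17 = 11.3 V.
Saturation requires V_DS ≥ V_GS − V_t = 0.742 V; 11.3 ≥ 0.742 ✓.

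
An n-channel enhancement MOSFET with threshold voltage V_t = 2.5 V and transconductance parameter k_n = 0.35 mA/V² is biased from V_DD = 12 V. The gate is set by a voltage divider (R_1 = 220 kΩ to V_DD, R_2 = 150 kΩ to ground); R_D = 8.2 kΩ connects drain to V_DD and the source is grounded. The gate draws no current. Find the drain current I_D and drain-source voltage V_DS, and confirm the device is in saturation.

V_G = V_DD·R_2/(R_1+R_2) = 12×150/370 = 4.86 V. With the source grounded, V_GS = V_G = 4.86 V.
Assume saturation: I_D = (k_n/2)(V_GS − V_t)² = (0.35/2)×(4.86 − 2.5)² = 0.175×2.36² = 0.979 mA.
V_DS = V_DD − I_D·R_D = 12 − 0.979×8.2 = 3.97 V.
Saturation requires V_DS ≥ V_GS − V_t = 2.36 V; 3.97 ≥ 2.36 ✓.

I_D ≈ 0.98 mA, V_DS ≈ 4 V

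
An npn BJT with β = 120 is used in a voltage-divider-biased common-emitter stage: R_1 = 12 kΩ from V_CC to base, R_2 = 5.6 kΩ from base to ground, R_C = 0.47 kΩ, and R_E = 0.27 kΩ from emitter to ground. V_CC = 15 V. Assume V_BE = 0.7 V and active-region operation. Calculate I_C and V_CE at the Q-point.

I_C ≈ 13 mA, V_CE ≈ 5.1 V

Thevenize the base divider: V_Th = V_CC·R_2/(R_1+R_2) = 15×5.6/17.6 = 4.77 V, R_Th = R_1‖R_2 = 3.82 kΩ.
Base-emitter loop: V_Th = I_B·R_Th + V_BE + (β+1)I_B·R_E, so I_B = (4.77 − 0.7) / (3.82 + 121×0.27) = 0.112 mA.
I_C = β·I_B = 120×0.112 = 13.4 mA, and I_E = (β+1)I_B = 13.5 mA.
V_CE = V_CC − I_C·R_C − I_E·R_E = 15 − 13.4×0.47 − 13.5×0.27 = 5.06 V.
V_CE = 5.06 V > 0.2 V confirms active-region operation.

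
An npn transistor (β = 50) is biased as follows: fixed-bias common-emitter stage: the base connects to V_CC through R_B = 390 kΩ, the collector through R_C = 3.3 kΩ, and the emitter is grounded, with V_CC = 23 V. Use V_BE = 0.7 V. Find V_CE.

Base loop: V_CC = I_B·R_B + V_BE, so I_B = (23 − 0.7)/390 kΩ = 0.0572 mA.
In the active region I_C = β·I_B = 50 × 0.0572 = 2.86 mA.
Collector loop: V_CE = V_CC − I_C·R_C = 23 − 2.86×3.3 = 13.6 V.
Since V_CE = 13.6 V > V_CE(sat) ≈ 0.2 V, the transistor is in the active region as assumed.

V_CE ≈ 14 V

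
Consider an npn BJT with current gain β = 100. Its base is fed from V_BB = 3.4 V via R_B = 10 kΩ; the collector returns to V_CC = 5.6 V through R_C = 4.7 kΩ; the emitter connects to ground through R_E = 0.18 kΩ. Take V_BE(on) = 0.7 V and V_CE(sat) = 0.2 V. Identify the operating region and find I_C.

saturation; I_C ≈ 1.1 mA

Assume active: I_B = (3.4 − 0.7)/(10 + 101×0.18) = 0.0958 mA, I_C = β·I_B = 9.58 mA.
Then V_CE = 5.6 − 9.58×4.7 − 9.68×0.18 = -41.2 V < 0.2 V — the active assumption fails.
Re-solve with V_CE = 0.2 V. KCL at the emitter: V_E/R_E = (V_BB−0.7−V_E)/R_B + (V_CC−0.2−V_E)/R_C, giving V_E = 0.242 V.
I_C = (V_CC − 0.2 − V_E)/R_C = (5.4 − 0.242)/4.7 = 1.1 mA.
Check: I_B = (2.7 − 0.242)/10 = 0.246 mA, and β·I_B = 24.6 mA > I_C, confirming saturation.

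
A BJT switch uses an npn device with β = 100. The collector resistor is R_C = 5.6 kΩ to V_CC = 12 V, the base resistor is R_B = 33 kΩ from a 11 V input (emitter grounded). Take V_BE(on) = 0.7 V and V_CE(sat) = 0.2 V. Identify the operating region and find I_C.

saturation; I_C ≈ 2.1 mA

Assume active: I_B = (11 − 0.7)/33 = 0.312 mA, giving I_C = β·I_B = 31.2 mA.
But then V_CE = 12 − 31.2×5.6 = -163 V < V_CE(sat) = 0.2 V — impossible in the active region.
So the transistor is saturated. With V_CE = 0.2 V, I_C = (V_CC − 0.2)/R_C = 11.8/5.6 = 2.11 mA.
Check: β·I_B = 31.2 mA > I_C = 2.11 mA, confirming saturation.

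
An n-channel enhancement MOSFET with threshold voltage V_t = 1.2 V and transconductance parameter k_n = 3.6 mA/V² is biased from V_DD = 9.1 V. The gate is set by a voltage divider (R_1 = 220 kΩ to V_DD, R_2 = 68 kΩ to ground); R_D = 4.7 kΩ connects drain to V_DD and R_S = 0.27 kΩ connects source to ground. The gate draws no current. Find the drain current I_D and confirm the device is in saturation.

I_D ≈ 0.9 mA

V_G = V_DD·R_2/(R_1+R_2) = 9.1×68/288 = 2.15 V.
Assume saturation: I_D = (k_n/2)(V_GS − V_t)² with V_GS = V_G − I_D·R_S = 2.15 − 0.27·I_D.
Substituting gives 0.131·I_D² − 1.92·I_D + 1.62 = 0, with roots I_D = 0.898 or 13.7 mA.
The root I_D = 13.7 mA gives V_GS = -1.56 V ≤ V_t, so take I_D = 0.898 mA.
Then V_GS = 1.91 V and V_DS = V_DD − I_D(R_D+R_S) = 9.1 − 0.898×4.97 = 4.64 V.
Saturation requires V_DS ≥ V_GS − V_t = 0.706 V; 4.64 ≥ 0.706 ✓.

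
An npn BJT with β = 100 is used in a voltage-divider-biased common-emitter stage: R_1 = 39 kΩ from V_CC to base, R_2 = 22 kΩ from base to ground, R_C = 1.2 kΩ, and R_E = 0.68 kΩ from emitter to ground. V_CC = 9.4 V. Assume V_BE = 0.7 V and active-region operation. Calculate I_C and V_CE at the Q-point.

Thevenize the base divider: V_Th = V_CC·R_2/(R_1+R_2) = 9.4×22/61 = 3.39 V, R_Th = R_1‖R_2 = 14.1 kΩ.
Base-emitter loop: V_Th = I_B·R_Th + V_BE + (β+1)I_B·R_E, so I_B = (3.39 − 0.7) / (14.1 + 101×0.68) = 0.0325 mA.
I_C = β·I_B = 100×0.0325 = 3.25 mA, and I_E = (β+1)I_B = 3.28 mA.
V_CE = V_CC − I_C·R_C − I_E·R_E = 9.4 − 3.25×1.2 − 3.28×0.68 = 3.27 V.
V_CE = 3.27 V > 0.2 V confirms active-region operation.

I_C ≈ 3.3 mA, V_CE ≈ 3.3 V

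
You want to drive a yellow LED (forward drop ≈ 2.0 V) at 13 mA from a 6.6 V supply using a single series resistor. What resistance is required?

R ≈ 0.35 kΩ

The resistor drops V_S − V_D = 6.6 − 2.0 = 4.6 V at 13 mA.
R = 4.6 V / 13 mA = 0.354 kΩ.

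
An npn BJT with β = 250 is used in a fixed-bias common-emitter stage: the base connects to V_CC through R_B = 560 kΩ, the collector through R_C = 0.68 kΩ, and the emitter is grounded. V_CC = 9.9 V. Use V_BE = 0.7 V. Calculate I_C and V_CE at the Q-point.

Base loop: V_CC = I_B·R_B + V_BE, so I_B = (9.9 − 0.7)/560 kΩ = 0.0164 mA.
In the active region I_C = β·I_B = 250 × 0.0164 = 4.11 mA.
Collector loop: V_CE = V_CC − I_C·R_C = 9.9 − 4.11×0.68 = 7.11 V.
Since V_CE = 7.11 V > V_CE(sat) ≈ 0.2 V, the transistor is in the active region as assumed.

I_C ≈ 4.1 mA, V_CE ≈ 7.1 V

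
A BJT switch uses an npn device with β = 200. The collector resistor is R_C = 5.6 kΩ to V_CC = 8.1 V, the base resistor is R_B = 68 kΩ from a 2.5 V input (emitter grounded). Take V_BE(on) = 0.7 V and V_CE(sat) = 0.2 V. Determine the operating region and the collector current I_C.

saturation; I_C ≈ 1.4 mA

Assume active: I_B = (2.5 − 0.7)/68 = 0.0265 mA, giving I_C = β·I_B = 5.29 mA.
But then V_CE = 8.1 − 5.29×5.6 = -21.5 V < V_CE(sat) = 0.2 V — impossible in the active region.
So the transistor is saturated. With V_CE = 0.2 V, I_C = (V_CC − 0.2)/R_C = 7.9/5.6 = 1.41 mA.
Check: β·I_B = 5.29 mA > I_C = 1.41 mA, confirming saturation.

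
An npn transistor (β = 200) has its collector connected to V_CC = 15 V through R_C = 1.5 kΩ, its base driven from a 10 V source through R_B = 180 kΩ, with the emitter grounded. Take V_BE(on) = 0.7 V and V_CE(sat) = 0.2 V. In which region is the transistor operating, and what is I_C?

Assume active: I_B = (10 − 0.7)/180 = 0.0517 mA, giving I_C = β·I_B = 10.3 mA.
But then V_CE = 15 − 10.3×1.5 = -0.5 V < V_CE(sat) = 0.2 V — impossible in the active region.
So the transistor is saturated. With V_CE = 0.2 V, I_C = (V_CC − 0.2)/R_C = 14.8/1.5 = 9.87 mA.
Check: β·I_B = 10.3 mA > I_C = 9.87 mA, confirming saturation.

saturation; I_C ≈ 9.9 mA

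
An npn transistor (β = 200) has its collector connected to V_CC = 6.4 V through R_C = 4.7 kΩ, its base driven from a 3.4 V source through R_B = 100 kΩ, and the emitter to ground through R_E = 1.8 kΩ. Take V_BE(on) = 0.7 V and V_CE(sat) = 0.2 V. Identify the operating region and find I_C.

Assume active: I_B = (3.4 − 0.7)/(100 + 201×1.8) = 0.00585 mA, I_C = β·I_B = 1.17 mA.
Then V_CE = 6.4 − 1.17×4.7 − 1.18×1.8 = -1.21 V < 0.2 V — the active assumption fails.
Re-solve with V_CE = 0.2 V. KCL at the emitter: V_E/R_E = (V_BB−0.7−V_E)/R_B + (V_CC−0.2−V_E)/R_C, giving V_E = 1.73 V.
I_C = (V_CC − 0.2 − V_E)/R_C = (6.2 − 1.73)/4.7 = 0.951 mA.
Check: I_B = (2.7 − 1.73)/100 = 0.0097 mA, and β·I_B = 1.94 mA > I_C, confirming saturation.

saturation; I_C ≈ 0.95 mA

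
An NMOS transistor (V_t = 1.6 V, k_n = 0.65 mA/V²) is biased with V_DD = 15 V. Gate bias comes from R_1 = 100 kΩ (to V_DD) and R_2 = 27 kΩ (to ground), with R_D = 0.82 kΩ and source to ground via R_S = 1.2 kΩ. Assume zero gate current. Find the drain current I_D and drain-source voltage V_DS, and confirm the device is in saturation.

I_D ≈ 0.4 mA, V_DS ≈ 14 V

V_G = V_DD·R_2/(R_1+R_2) = 15×27/127 = 3.19 V.
Assume saturation: I_D = (k_n/2)(V_GS − V_t)² with V_GS = V_G − I_D·R_S = 3.19 − 1.2·I_D.
Substituting gives 0.468·I_D² − 2.24·I_D + 0.821 = 0, with roots I_D = 0.4 or 4.39 mA.
The root I_D = 4.39 mA gives V_GS = -2.07 V ≤ V_t, so take I_D = 0.4 mA.
Then V_GS = 2.71 V and V_DS = V_DD − I_D(R_D+R_S) = 15 − 0.4×2.02 = 14.2 V.
Saturation requires V_DS ≥ V_GS − V_t = 1.11 V; 14.2 ≥ 1.11 ✓.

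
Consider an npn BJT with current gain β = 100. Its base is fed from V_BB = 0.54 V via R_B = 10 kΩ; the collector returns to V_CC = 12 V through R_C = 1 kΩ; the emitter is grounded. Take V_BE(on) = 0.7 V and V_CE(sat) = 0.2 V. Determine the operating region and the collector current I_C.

V_BB = 0.54 V ≤ V_BE(on) = 0.7 V, so the base-emitter junction is not forward biased.
The transistor is in cutoff: I_B = I_C = 0.

cutoff; I_C ≈ 0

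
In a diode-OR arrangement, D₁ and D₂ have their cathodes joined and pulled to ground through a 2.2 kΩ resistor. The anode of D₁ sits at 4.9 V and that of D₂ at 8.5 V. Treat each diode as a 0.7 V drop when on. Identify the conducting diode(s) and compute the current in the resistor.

Only D₂ conducts; I_R ≈ 3.5 mA

Assume both conduct. Then node N would need to be at both 4.9−0.7 = 4.2 V and 8.5−0.7 = 7.8 V, which is impossible.
Assume only D₂ conducts: V_N = 8.5 − 0.7 = 7.8 V, so I_R = 7.8/2.2 = 3.55 mA.
Check D₁: its anode-to-cathode voltage is 4.9 − 7.8 = -2.9 V < 0.7 V, so it is off. The assumption is consistent.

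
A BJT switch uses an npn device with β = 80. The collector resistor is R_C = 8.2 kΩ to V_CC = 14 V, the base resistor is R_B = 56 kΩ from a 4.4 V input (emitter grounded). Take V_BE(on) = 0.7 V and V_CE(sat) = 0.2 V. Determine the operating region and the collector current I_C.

Assume active: I_B = (4.4 − 0.7)/56 = 0.0661 mA, giving I_C = β·I_B = 5.29 mA.
But then V_CE = 14 − 5.29×8.2 = -29.3 V < V_CE(sat) = 0.2 V — impossible in the active region.
So the transistor is saturated. With V_CE = 0.2 V, I_C = (V_CC − 0.2)/R_C = 13.8/8.2 = 1.68 mA.
Check: β·I_B = 5.29 mA > I_C = 1.68 mA, confirming saturation.

saturation; I_C ≈ 1.7 mA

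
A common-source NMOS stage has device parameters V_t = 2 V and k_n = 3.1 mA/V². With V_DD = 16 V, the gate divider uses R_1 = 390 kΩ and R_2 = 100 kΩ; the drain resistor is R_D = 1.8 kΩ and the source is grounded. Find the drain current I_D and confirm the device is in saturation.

I_D ≈ 2.5 mA

V_G = V_DD·R_2/(R_1+R_2) = 16×100/490 = 3.27 V. With the source grounded, V_GS = V_G = 3.27 V.
Assume saturation: I_D = (k_n/2)(V_GS − V_t)² = (3.1/2)×(3.27 − 2)² = 1.55×1.27² = 2.48 mA.
V_DS = V_DD − I_D·R_D = 16 − 2.48×1.8 = 11.5 V.
Saturation requires V_DS ≥ V_GS − V_t = 1.27 V; 11.5 ≥ 1.27 ✓.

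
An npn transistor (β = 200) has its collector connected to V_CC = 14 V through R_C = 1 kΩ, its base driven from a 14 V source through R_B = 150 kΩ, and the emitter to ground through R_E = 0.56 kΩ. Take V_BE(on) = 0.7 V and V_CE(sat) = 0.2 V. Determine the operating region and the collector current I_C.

saturation; I_C ≈ 8.8 mA

Assume active: I_B = (14 − 0.7)/(150 + 201×0.56) = 0.0507 mA, I_C = β·I_B = 10.1 mA.
Then V_CE = 14 − 10.1×1 − 10.2×0.56 = -1.83 V < 0.2 V — the active assumption fails.
Re-solve with V_CE = 0.2 V. KCL at the emitter: V_E/R_E = (V_BB−0.7−V_E)/R_B + (V_CC−0.2−V_E)/R_C, giving V_E = 4.97 V.
I_C = (V_CC − 0.2 − V_E)/R_C = (13.8 − 4.97)/1 = 8.83 mA.
Check: I_B = (13.3 − 4.97)/150 = 0.0555 mA, and β·I_B = 11.1 mA > I_C, confirming saturation.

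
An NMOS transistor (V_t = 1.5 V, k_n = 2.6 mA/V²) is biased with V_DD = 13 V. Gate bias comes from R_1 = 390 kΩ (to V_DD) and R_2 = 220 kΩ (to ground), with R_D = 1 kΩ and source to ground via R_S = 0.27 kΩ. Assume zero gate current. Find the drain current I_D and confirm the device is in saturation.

V_G = V_DD·R_2/(R_1+R_2) = 13×220/610 = 4.69 V.
Assume saturation: I_D = (k_n/2)(V_GS − V_t)² with V_GS = V_G − I_D·R_S = 4.69 − 0.27·I_D.
Substituting gives 0.0948·I_D² − 3.24·I_D + 13.2 = 0, with roots I_D = 4.74 or 29.4 mA.
The root I_D = 29.4 mA gives V_GS = -3.26 V ≤ V_t, so take I_D = 4.74 mA.
Then V_GS = 3.41 V and V_DS = V_DD − I_D(R_D+R_S) = 13 − 4.74×1.27 = 6.98 V.
Saturation requires V_DS ≥ V_GS − V_t = 1.91 V; 6.98 ≥ 1.91 ✓.

I_D ≈ 4.7 mA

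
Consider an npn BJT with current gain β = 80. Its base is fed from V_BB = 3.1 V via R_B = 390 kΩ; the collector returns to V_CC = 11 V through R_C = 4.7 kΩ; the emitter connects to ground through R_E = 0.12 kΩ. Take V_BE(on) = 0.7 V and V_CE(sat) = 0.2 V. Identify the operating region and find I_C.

Assume active. Base-emitter loop: I_B = (V_BB − V_BE)/(R_B + (β+1)R_E) = (3.1 − 0.7)/(390 + 81×0.12) = 0.006 mA.
I_C = β·I_B = 80×0.006 = 0.48 mA.
V_CE = V_CC − I_C·R_C − I_E·R_E = 11 − 0.48×4.7 − 0.486×0.12 = 8.68 V > V_CE(sat), so the active-region assumption holds.

active; I_C ≈ 0.48 mA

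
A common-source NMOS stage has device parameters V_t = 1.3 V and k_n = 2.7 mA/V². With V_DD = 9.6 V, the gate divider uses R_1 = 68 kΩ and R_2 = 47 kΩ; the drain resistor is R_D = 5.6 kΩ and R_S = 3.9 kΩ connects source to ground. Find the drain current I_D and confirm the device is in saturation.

V_G = V_DD·R_2/(R_1+R_2) = 9.6×47/115 = 3.92 V.
Assume saturation: I_D = (k_n/2)(V_GS − V_t)² with V_GS = V_G − I_D·R_S = 3.92 − 3.9·I_D.
Substituting gives 20.5·I_D² − 28.6·I_D + 9.29 = 0, with roots I_D = 0.514 or 0.88 mA.
The root I_D = 0.88 mA gives V_GS = 0.493 V ≤ V_t, so take I_D = 0.514 mA.
Then V_GS = 1.92 V and V_DS = V_DD − I_D(R_D+R_S) = 9.6 − 0.514×9.5 = 4.71 V.
Saturation requires V_DS ≥ V_GS − V_t = 0.617 V; 4.71 ≥ 0.617 ✓.

I_D ≈ 0.51 mA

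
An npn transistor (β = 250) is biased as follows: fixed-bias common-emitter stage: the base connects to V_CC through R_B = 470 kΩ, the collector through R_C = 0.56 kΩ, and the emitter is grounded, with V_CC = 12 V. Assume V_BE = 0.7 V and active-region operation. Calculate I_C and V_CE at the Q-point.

Base loop: V_CC = I_B·R_B + V_BE, so I_B = (12 − 0.7)/470 kΩ = 0.024 mA.
In the active region I_C = β·I_B = 250 × 0.024 = 6.01 mA.
Collector loop: V_CE = V_CC − I_C·R_C = 12 − 6.01×0.56 = 8.63 V.
Since V_CE = 8.63 V > V_CE(sat) ≈ 0.2 V, the transistor is in the active region as assumed.

I_C ≈ 6 mA, V_CE ≈ 8.6 V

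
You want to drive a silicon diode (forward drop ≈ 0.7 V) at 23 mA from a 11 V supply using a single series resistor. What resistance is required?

R ≈ 0.45 kΩ

The resistor drops V_S − V_D = 11 − 0.7 = 10.3 V at 23 mA.
R = 10.3 V / 23 mA = 0.448 kΩ.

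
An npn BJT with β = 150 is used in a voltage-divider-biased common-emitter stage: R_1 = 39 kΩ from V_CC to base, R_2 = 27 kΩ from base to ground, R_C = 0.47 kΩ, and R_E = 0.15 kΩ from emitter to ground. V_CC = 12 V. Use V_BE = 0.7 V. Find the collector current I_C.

Thevenize the base divider: V_Th = V_CC·R_2/(R_1+R_2) = 12×27/66 = 4.91 V, R_Th = R_1‖R_2 = 16 kΩ.
Base-emitter loop: V_Th = I_B·R_Th + V_BE + (β+1)I_B·R_E, so I_B = (4.91 − 0.7) / (16 + 151×0.15) = 0.109 mA.
I_C = β·I_B = 150×0.109 = 16.4 mA, and I_E = (β+1)I_B = 16.5 mA.
V_CE = V_CC − I_C·R_C − I_E·R_E = 12 − 16.4×0.47 − 16.5×0.15 = 1.84 V.
V_CE = 1.84 V > 0.2 V confirms active-region operation.

I_C ≈ 16 mA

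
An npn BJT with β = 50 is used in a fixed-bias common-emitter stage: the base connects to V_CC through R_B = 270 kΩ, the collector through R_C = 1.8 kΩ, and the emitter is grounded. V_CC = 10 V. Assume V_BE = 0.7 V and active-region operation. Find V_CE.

V_CE ≈ 6.9 V

Base loop: V_CC = I_B·R_B + V_BE, so I_B = (10 − 0.7)/270 kΩ = 0.0344 mA.
In the active region I_C = β·I_B = 50 × 0.0344 = 1.72 mA.
Collector loop: V_CE = V_CC − I_C·R_C = 10 − 1.72×1.8 = 6.9 V.
Since V_CE = 6.9 V > V_CE(sat) ≈ 0.2 V, the transistor is in the active region as assumed.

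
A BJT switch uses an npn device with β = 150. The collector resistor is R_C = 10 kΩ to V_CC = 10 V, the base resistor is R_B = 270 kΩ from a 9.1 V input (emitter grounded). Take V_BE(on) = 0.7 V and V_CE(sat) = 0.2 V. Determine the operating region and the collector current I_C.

Assume active: I_B = (9.1 − 0.7)/270 = 0.0311 mA, giving I_C = β·I_B = 4.67 mA.
But then V_CE = 10 − 4.67×10 = -36.7 V < V_CE(sat) = 0.2 V — impossible in the active region.
So the transistor is saturated. With V_CE = 0.2 V, I_C = (V_CC − 0.2)/R_C = 9.8/10 = 0.98 mA.
Check: β·I_B = 4.67 mA > I_C = 0.98 mA, confirming saturation.

saturation; I_C ≈ 0.98 mA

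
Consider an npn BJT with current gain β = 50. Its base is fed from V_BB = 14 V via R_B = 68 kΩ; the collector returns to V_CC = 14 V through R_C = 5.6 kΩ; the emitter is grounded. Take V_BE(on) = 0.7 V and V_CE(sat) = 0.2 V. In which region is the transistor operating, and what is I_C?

saturation; I_C ≈ 2.5 mA

Assume active: I_B = (14 − 0.7)/68 = 0.196 mA, giving I_C = β·I_B = 9.78 mA.
But then V_CE = 14 − 9.78×5.6 = -40.8 V < V_CE(sat) = 0.2 V — impossible in the active region.
So the transistor is saturated. With V_CE = 0.2 V, I_C = (V_CC − 0.2)/R_C = 13.8/5.6 = 2.46 mA.
Check: β·I_B = 9.78 mA > I_C = 2.46 mA, confirming saturation.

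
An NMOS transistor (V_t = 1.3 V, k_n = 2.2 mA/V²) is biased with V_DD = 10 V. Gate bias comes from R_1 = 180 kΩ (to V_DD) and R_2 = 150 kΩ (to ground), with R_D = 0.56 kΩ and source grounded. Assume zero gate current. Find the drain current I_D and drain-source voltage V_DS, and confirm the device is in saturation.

I_D ≈ 12 mA, V_DS ≈ 3.5 V

V_G = V_DD·R_2/(R_1+R_2) = 10×150/330 = 4.55 V. With the source grounded, V_GS = V_G = 4.55 V.
Assume saturation: I_D = (k_n/2)(V_GS − V_t)² = (2.2/2)×(4.55 − 1.3)² = 1.1×3.25² = 11.6 mA.
V_DS = V_DD − I_D·R_D = 10 − 11.6×0.56 = 3.51 V.
Saturation requires V_DS ≥ V_GS − V_t = 3.25 V; 3.51 ≥ 3.25 ✓.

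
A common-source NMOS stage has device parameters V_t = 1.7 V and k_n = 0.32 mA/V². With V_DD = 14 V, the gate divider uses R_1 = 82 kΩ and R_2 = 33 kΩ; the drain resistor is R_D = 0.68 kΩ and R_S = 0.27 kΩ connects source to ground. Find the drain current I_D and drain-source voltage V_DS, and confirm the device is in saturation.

I_D ≈ 0.72 mA, V_DS ≈ 13 V

V_G = V_DD·R_2/(R_1+R_2) = 14×33/115 = 4.02 V.
Assume saturation: I_D = (k_n/2)(V_GS − V_t)² with V_GS = V_G − I_D·R_S = 4.02 − 0.27·I_D.
Substituting gives 0.0117·I_D² − 1.2·I_D + 0.859 = 0, with roots I_D = 0.721 or 102 mA.
The root I_D = 102 mA gives V_GS = -23.6 V ≤ V_t, so take I_D = 0.721 mA.
Then V_GS = 3.82 V and V_DS = V_DD − I_D(R_D+R_S) = 14 − 0.721×0.95 = 13.3 V.
Saturation requires V_DS ≥ V_GS − V_t = 2.12 V; 13.3 ≥ 2.12 ✓.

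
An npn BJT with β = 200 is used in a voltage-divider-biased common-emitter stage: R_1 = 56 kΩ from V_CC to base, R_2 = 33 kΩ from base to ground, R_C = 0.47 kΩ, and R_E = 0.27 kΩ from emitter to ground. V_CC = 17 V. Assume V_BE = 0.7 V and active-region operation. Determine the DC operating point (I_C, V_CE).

I_C ≈ 15 mA, V_CE ≈ 5.9 V

Thevenize the base divider: V_Th = V_CC·R_2/(R_1+R_2) = 17×33/89 = 6.3 V, R_Th = R_1‖R_2 = 20.8 kΩ.
Base-emitter loop: V_Th = I_B·R_Th + V_BE + (β+1)I_B·R_E, so I_B = (6.3 − 0.7) / (20.8 + 201×0.27) = 0.0747 mA.
I_C = β·I_B = 200×0.0747 = 14.9 mA, and I_E = (β+1)I_B = 15 mA.
V_CE = V_CC − I_C·R_C − I_E·R_E = 17 − 14.9×0.47 − 15×0.27 = 5.93 V.
V_CE = 5.93 V > 0.2 V confirms active-region operation.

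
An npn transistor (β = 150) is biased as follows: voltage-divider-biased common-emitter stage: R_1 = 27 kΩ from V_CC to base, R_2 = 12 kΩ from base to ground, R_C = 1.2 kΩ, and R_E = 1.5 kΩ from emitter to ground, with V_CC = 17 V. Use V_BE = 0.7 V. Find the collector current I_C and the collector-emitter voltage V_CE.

Thevenize the base divider: V_Th = V_CC·R_2/(R_1+R_2) = 17×12/39 = 5.23 V, R_Th = R_1‖R_2 = 8.31 kΩ.
Base-emitter loop: V_Th = I_B·R_Th + V_BE + (β+1)I_B·R_E, so I_B = (5.23 − 0.7) / (8.31 + 151×1.5) = 0.0193 mA.
I_C = β·I_B = 150×0.0193 = 2.89 mA, and I_E = (β+1)I_B = 2.91 mA.
V_CE = V_CC − I_C·R_C − I_E·R_E = 17 − 2.89×1.2 − 2.91×1.5 = 9.16 V.
V_CE = 9.16 V > 0.2 V confirms active-region operation.

I_C ≈ 2.9 mA, V_CE ≈ 9.2 V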